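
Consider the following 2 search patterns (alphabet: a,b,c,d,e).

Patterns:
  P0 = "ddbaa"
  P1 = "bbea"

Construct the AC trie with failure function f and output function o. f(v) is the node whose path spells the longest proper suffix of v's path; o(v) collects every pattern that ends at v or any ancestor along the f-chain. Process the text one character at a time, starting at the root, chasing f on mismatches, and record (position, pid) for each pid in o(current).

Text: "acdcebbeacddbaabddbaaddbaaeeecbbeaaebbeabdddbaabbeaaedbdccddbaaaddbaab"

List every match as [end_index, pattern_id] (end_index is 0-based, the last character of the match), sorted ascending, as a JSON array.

Build automaton:
Trie nodes:
  0='ε' goto b→6 d→1
  1='d' goto d→2
  2='dd' goto b→3
  3='ddb' goto a→4
  4='ddba' goto a→5
  5='ddbaa' goto ·  ←P0
  6='b' goto b→7
  7='bb' goto e→8
  8='bbe' goto a→9
  9='bbea' goto ·  ←P1

Failure links (BFS by depth):
  n1('d'): parent n0 fail=0; on 'd' 0 → fail=0;  out ∅∪∅=∅
  n6('b'): parent n0 fail=0; on 'b' 0 → fail=0;  out ∅∪∅=∅
  n2('dd'): parent n1 fail=0; on 'd' 0 → fail=1;  out ∅∪∅=∅
  n7('bb'): parent n6 fail=0; on 'b' 0 → fail=6;  out ∅∪∅=∅
  n3('ddb'): parent n2 fail=1; on 'b' 1→0 → fail=6;  out ∅∪∅=∅
  n8('bbe'): parent n7 fail=6; on 'e' 6→0 → fail=0;  out ∅∪∅=∅
  n4('ddba'): parent n3 fail=6; on 'a' 6→0 → fail=0;  out ∅∪∅=∅
  n9('bbea'): parent n8 fail=0; on 'a' 0 → fail=0;  out {1}∪∅={1}
  n5('ddbaa'): parent n4 fail=0; on 'a' 0 → fail=0;  out {0}∪∅={0}

Run:
[0] read 'a'  n0⇒n0
[1] read 'c'  n0⇒n0
[2] read 'd'  n0⇒n1
[3] read 'c'  n1⇒n0 (fail-walked)
[4] read 'e'  n0⇒n0
[5] read 'b'  n0⇒n6
[6] read 'b'  n6⇒n7
[7] read 'e'  n7⇒n8
[8] read 'a'  n8⇒n9  ** P1@[5:8]
[9] read 'c'  n9⇒n0 (fail-walked)
[10] read 'd'  n0⇒n1
[11] read 'd'  n1⇒n2
[12] read 'b'  n2⇒n3
[13] read 'a'  n3⇒n4
[14] read 'a'  n4⇒n5  ** P0@[10:14]
[15] read 'b'  n5⇒n6 (fail-walked)
[16] read 'd'  n6⇒n1 (fail-walked)
[17] read 'd'  n1⇒n2
[18] read 'b'  n2⇒n3
[19] read 'a'  n3⇒n4
[20] read 'a'  n4⇒n5  ** P0@[16:20]
[21] read 'd'  n5⇒n1 (fail-walked)
[22] read 'd'  n1⇒n2
[23] read 'b'  n2⇒n3
[24] read 'a'  n3⇒n4
[25] read 'a'  n4⇒n5  ** P0@[21:25]
[26] read 'e'  n5⇒n0 (fail-walked)
[27] read 'e'  n0⇒n0
[28] read 'e'  n0⇒n0
[29] read 'c'  n0⇒n0
[30] read 'b'  n0⇒n6
[31] read 'b'  n6⇒n7
[32] read 'e'  n7⇒n8
[33] read 'a'  n8⇒n9  ** P1@[30:33]
[34] read 'a'  n9⇒n0 (fail-walked)
[35] read 'e'  n0⇒n0
[36] read 'b'  n0⇒n6
[37] read 'b'  n6⇒n7
[38] read 'e'  n7⇒n8
[39] read 'a'  n8⇒n9  ** P1@[36:39]
[40] read 'b'  n9⇒n6 (fail-walked)
[41] read 'd'  n6⇒n1 (fail-walked)
[42] read 'd'  n1⇒n2
[43] read 'd'  n2⇒n2 (fail-walked)
[44] read 'b'  n2⇒n3
[45] read 'a'  n3⇒n4
[46] read 'a'  n4⇒n5  ** P0@[42:46]
[47] read 'b'  n5⇒n6 (fail-walked)
[48] read 'b'  n6⇒n7
[49] read 'e'  n7⇒n8
[50] read 'a'  n8⇒n9  ** P1@[47:50]
[51] read 'a'  n9⇒n0 (fail-walked)
[52] read 'e'  n0⇒n0
[53] read 'd'  n0⇒n1
[54] read 'b'  n1⇒n6 (fail-walked)
[55] read 'd'  n6⇒n1 (fail-walked)
[56] read 'c'  n1⇒n0 (fail-walked)
[57] read 'c'  n0⇒n0
[58] read 'd'  n0⇒n1
[59] read 'd'  n1⇒n2
[60] read 'b'  n2⇒n3
[61] read 'a'  n3⇒n4
[62] read 'a'  n4⇒n5  ** P0@[58:62]
[63] read 'a'  n5⇒n0 (fail-walked)
[64] read 'd'  n0⇒n1
[65] read 'd'  n1⇒n2
[66] read 'b'  n2⇒n3
[67] read 'a'  n3⇒n4
[68] read 'a'  n4⇒n5  ** P0@[64:68]
[69] read 'b'  n5⇒n6 (fail-walked)

Matches: [[8,1],[14,0],[20,0],[25,0],[33,1],[39,1],[46,0],[50,1],[62,0],[68,0]]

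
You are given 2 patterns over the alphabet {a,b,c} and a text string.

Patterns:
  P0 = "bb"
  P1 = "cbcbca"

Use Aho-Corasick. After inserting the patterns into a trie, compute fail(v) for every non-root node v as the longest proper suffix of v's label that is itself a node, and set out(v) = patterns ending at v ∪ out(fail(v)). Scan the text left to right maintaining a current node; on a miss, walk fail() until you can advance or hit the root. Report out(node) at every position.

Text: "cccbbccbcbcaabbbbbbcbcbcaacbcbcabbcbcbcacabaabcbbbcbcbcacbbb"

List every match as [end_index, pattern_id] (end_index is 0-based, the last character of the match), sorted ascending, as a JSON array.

Build:
Trie (insert patterns):
  n0 'ε': b→1 c→3
  n1 'b': b→2
  n2 'bb': ·  ←P0
  n3 'c': b→4
  n4 'cb': c→5
  n5 'cbc': b→6
  n6 'cbcb': c→7
  n7 'cbcbc': a→8
  n8 'cbcbca': ·  ←P1

Failure links (BFS by depth):
  fail(1) 'b': from fail(0)=0 chase 'b': 0 ⇒ 0;  out=∅∪out(0)=∅
  fail(3) 'c': from fail(0)=0 chase 'c': 0 ⇒ 0;  out=∅∪out(0)=∅
  fail(2) 'bb': from fail(1)=0 chase 'b': 0 ⇒ 1;  out={0}∪out(1)={0}
  fail(4) 'cb': from fail(3)=0 chase 'b': 0 ⇒ 1;  out=∅∪out(1)=∅
  fail(5) 'cbc': from fail(4)=1 chase 'c': 1→0 ⇒ 3;  out=∅∪out(3)=∅
  fail(6) 'cbcb': from fail(5)=3 chase 'b': 3 ⇒ 4;  out=∅∪out(4)=∅
  fail(7) 'cbcbc': from fail(6)=4 chase 'c': 4 ⇒ 5;  out=∅∪out(5)=∅
  fail(8) 'cbcbca': from fail(7)=5 chase 'a': 5→3→0 ⇒ 0;  out={1}∪out(0)={1}

Run:
i=0 'c': node 0→3
i=1 'c': node 3→3 (fail-walked)
i=2 'c': node 3→3 (fail-walked)
i=3 'b': node 3→4
i=4 'b': node 4→2 (fail-walked)  emit P0@[3:4]
i=5 'c': node 2→3 (fail-walked)
i=6 'c': node 3→3 (fail-walked)
i=7 'b': node 3→4
i=8 'c': node 4→5
i=9 'b': node 5→6
i=10 'c': node 6→7
i=11 'a': node 7→8  emit P1@[6:11]
i=12 'a': node 8→0 (fail-walked)
i=13 'b': node 0→1
i=14 'b': node 1→2  emit P0@[13:14]
i=15 'b': node 2→2 (fail-walked)  emit P0@[14:15]
i=16 'b': node 2→2 (fail-walked)  emit P0@[15:16]
i=17 'b': node 2→2 (fail-walked)  emit P0@[16:17]
i=18 'b': node 2→2 (fail-walked)  emit P0@[17:18]
i=19 'c': node 2→3 (fail-walked)
i=20 'b': node 3→4
i=21 'c': node 4→5
i=22 'b': node 5→6
i=23 'c': node 6→7
i=24 'a': node 7→8  emit P1@[19:24]
i=25 'a': node 8→0 (fail-walked)
i=26 'c': node 0→3
i=27 'b': node 3→4
i=28 'c': node 4→5
i=29 'b': node 5→6
i=30 'c': node 6→7
i=31 'a': node 7→8  emit P1@[26:31]
i=32 'b': node 8→1 (fail-walked)
i=33 'b': node 1→2  emit P0@[32:33]
i=34 'c': node 2→3 (fail-walked)
i=35 'b': node 3→4
i=36 'c': node 4→5
i=37 'b': node 5→6
i=38 'c': node 6→7
i=39 'a': node 7→8  emit P1@[34:39]
i=40 'c': node 8→3 (fail-walked)
i=41 'a': node 3→0 (fail-walked)
i=42 'b': node 0→1
i=43 'a': node 1→0 (fail-walked)
i=44 'a': node 0→0
i=45 'b': node 0→1
i=46 'c': node 1→3 (fail-walked)
i=47 'b': node 3→4
i=48 'b': node 4→2 (fail-walked)  emit P0@[47:48]
i=49 'b': node 2→2 (fail-walked)  emit P0@[48:49]
i=50 'c': node 2→3 (fail-walked)
i=51 'b': node 3→4
i=52 'c': node 4→5
i=53 'b': node 5→6
i=54 'c': node 6→7
i=55 'a': node 7→8  emit P1@[50:55]
i=56 'c': node 8→3 (fail-walked)
i=57 'b': node 3→4
i=58 'b': node 4→2 (fail-walked)  emit P0@[57:58]
i=59 'b': node 2→2 (fail-walked)  emit P0@[58:59]

Matches: [[4,0],[11,1],[14,0],[15,0],[16,0],[17,0],[18,0],[24,1],[31,1],[33,0],[39,1],[48,0],[49,0],[55,1],[58,0],[59,0]]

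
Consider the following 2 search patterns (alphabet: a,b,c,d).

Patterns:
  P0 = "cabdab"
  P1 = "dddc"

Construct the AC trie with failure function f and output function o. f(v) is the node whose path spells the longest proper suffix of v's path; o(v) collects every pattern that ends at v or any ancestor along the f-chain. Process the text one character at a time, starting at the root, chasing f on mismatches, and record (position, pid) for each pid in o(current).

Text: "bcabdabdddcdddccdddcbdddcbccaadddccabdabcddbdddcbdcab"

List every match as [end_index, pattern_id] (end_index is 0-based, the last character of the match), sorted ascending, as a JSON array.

Construct AC machine:
Trie nodes:
  n0 'ε': c→1 d→7
  n1 'c': a→2
  n2 'ca': b→3
  n3 'cab': d→4
  n4 'cabd': a→5
  n5 'cabda': b→6
  n6 'cabdab': ·  [P0 ends]
  n7 'd': d→8
  n8 'dd': d→9
  n9 'ddd': c→10
  n10 'dddc': ·  [P1 ends]

Failure links (BFS by depth):
  fail(1) 'c': from fail(0)=0 chase 'c': 0 ⇒ 0;  out=∅∪out(0)=∅
  fail(7) 'd': from fail(0)=0 chase 'd': 0 ⇒ 0;  out=∅∪out(0)=∅
  fail(2) 'ca': from fail(1)=0 chase 'a': 0 ⇒ 0;  out=∅∪out(0)=∅
  fail(8) 'dd': from fail(7)=0 chase 'd': 0 ⇒ 7;  out=∅∪out(7)=∅
  fail(3) 'cab': from fail(2)=0 chase 'b': 0 ⇒ 0;  out=∅∪out(0)=∅
  fail(9) 'ddd': from fail(8)=7 chase 'd': 7 ⇒ 8;  out=∅∪out(8)=∅
  fail(4) 'cabd': from fail(3)=0 chase 'd': 0 ⇒ 7;  out=∅∪out(7)=∅
  fail(10) 'dddc': from fail(9)=8 chase 'c': 8→7→0 ⇒ 1;  out={1}∪out(1)={1}
  fail(5) 'cabda': from fail(4)=7 chase 'a': 7→0 ⇒ 0;  out=∅∪out(0)=∅
  fail(6) 'cabdab': from fail(5)=0 chase 'b': 0 ⇒ 0;  out={0}∪out(0)={0}

Scan:
[0] read 'b'  n0⇒n0
[1] read 'c'  n0⇒n1
[2] read 'a'  n1⇒n2
[3] read 'b'  n2⇒n3
[4] read 'd'  n3⇒n4
[5] read 'a'  n4⇒n5
[6] read 'b'  n5⇒n6  ** P0@[1:6]
[7] read 'd'  n6⇒n7 ·f
[8] read 'd'  n7⇒n8
[9] read 'd'  n8⇒n9
[10] read 'c'  n9⇒n10  ** P1@[7:10]
[11] read 'd'  n10⇒n7 ·f
[12] read 'd'  n7⇒n8
[13] read 'd'  n8⇒n9
[14] read 'c'  n9⇒n10  ** P1@[11:14]
[15] read 'c'  n10⇒n1 ·f
[16] read 'd'  n1⇒n7 ·f
[17] read 'd'  n7⇒n8
[18] read 'd'  n8⇒n9
[19] read 'c'  n9⇒n10  ** P1@[16:19]
[20] read 'b'  n10⇒n0 ·f
[21] read 'd'  n0⇒n7
[22] read 'd'  n7⇒n8
[23] read 'd'  n8⇒n9
[24] read 'c'  n9⇒n10  ** P1@[21:24]
[25] read 'b'  n10⇒n0 ·f
[26] read 'c'  n0⇒n1
[27] read 'c'  n1⇒n1 ·f
[28] read 'a'  n1⇒n2
[29] read 'a'  n2⇒n0 ·f
[30] read 'd'  n0⇒n7
[31] read 'd'  n7⇒n8
[32] read 'd'  n8⇒n9
[33] read 'c'  n9⇒n10  ** P1@[30:33]
[34] read 'c'  n10⇒n1 ·f
[35] read 'a'  n1⇒n2
[36] read 'b'  n2⇒n3
[37] read 'd'  n3⇒n4
[38] read 'a'  n4⇒n5
[39] read 'b'  n5⇒n6  ** P0@[34:39]
[40] read 'c'  n6⇒n1 ·f
[41] read 'd'  n1⇒n7 ·f
[42] read 'd'  n7⇒n8
[43] read 'b'  n8⇒n0 ·f
[44] read 'd'  n0⇒n7
[45] read 'd'  n7⇒n8
[46] read 'd'  n8⇒n9
[47] read 'c'  n9⇒n10  ** P1@[44:47]
[48] read 'b'  n10⇒n0 ·f
[49] read 'd'  n0⇒n7
[50] read 'c'  n7⇒n1 ·f
[51] read 'a'  n1⇒n2
[52] read 'b'  n2⇒n3

Result: [[6,0],[10,1],[14,1],[19,1],[24,1],[33,1],[39,0],[47,1]]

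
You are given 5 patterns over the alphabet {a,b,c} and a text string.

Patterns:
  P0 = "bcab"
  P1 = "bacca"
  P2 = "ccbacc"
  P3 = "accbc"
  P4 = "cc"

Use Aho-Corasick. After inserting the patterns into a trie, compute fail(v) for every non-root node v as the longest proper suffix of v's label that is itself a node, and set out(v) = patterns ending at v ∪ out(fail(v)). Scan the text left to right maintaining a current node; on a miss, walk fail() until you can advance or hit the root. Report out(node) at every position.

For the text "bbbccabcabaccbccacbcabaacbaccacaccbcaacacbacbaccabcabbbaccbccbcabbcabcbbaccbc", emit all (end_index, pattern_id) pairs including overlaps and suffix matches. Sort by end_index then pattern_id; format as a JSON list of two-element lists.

Build:
Trie (insert patterns):
  n0 'ε': a→15 b→1 c→9
  n1 'b': a→5 c→2
  n2 'bc': a→3
  n3 'bca': b→4
  n4 'bcab': ·  [P0 ends]
  n5 'ba': c→6
  n6 'bac': c→7
  n7 'bacc': a→8
  n8 'bacca': ·  [P1 ends]
  n9 'c': c→10
  n10 'cc': b→11  [P4 ends]
  n11 'ccb': a→12
  n12 'ccba': c→13
  n13 'ccbac': c→14
  n14 'ccbacc': ·  [P2 ends]
  n15 'a': c→16
  n16 'ac': c→17
  n17 'acc': b→18
  n18 'accb': c→19
  n19 'accbc': ·  [P3 ends]

BFS fail/out derivation:
  fail(1) 'b': from fail(0)=0 chase 'b': 0 ⇒ 0;  out=∅∪out(0)=∅
  fail(9) 'c': from fail(0)=0 chase 'c': 0 ⇒ 0;  out=∅∪out(0)=∅
  fail(15) 'a': from fail(0)=0 chase 'a': 0 ⇒ 0;  out=∅∪out(0)=∅
  fail(2) 'bc': from fail(1)=0 chase 'c': 0 ⇒ 9;  out=∅∪out(9)=∅
  fail(5) 'ba': from fail(1)=0 chase 'a': 0 ⇒ 15;  out=∅∪out(15)=∅
  fail(10) 'cc': from fail(9)=0 chase 'c': 0 ⇒ 9;  out={4}∪out(9)={4}
  fail(16) 'ac': from fail(15)=0 chase 'c': 0 ⇒ 9;  out=∅∪out(9)=∅
  fail(3) 'bca': from fail(2)=9 chase 'a': 9→0 ⇒ 15;  out=∅∪out(15)=∅
  fail(6) 'bac': from fail(5)=15 chase 'c': 15 ⇒ 16;  out=∅∪out(16)=∅
  fail(11) 'ccb': from fail(10)=9 chase 'b': 9→0 ⇒ 1;  out=∅∪out(1)=∅
  fail(17) 'acc': from fail(16)=9 chase 'c': 9 ⇒ 10;  out=∅∪out(10)={4}
  fail(4) 'bcab': from fail(3)=15 chase 'b': 15→0 ⇒ 1;  out={0}∪out(1)={0}
  fail(7) 'bacc': from fail(6)=16 chase 'c': 16 ⇒ 17;  out=∅∪out(17)={4}
  fail(12) 'ccba': from fail(11)=1 chase 'a': 1 ⇒ 5;  out=∅∪out(5)=∅
  fail(18) 'accb': from fail(17)=10 chase 'b': 10 ⇒ 11;  out=∅∪out(11)=∅
  fail(8) 'bacca': from fail(7)=17 chase 'a': 17→10→9→0 ⇒ 15;  out={1}∪out(15)={1}
  fail(13) 'ccbac': from fail(12)=5 chase 'c': 5 ⇒ 6;  out=∅∪out(6)=∅
  fail(19) 'accbc': from fail(18)=11 chase 'c': 11→1 ⇒ 2;  out={3}∪out(2)={3}
  fail(14) 'ccbacc': from fail(13)=6 chase 'c': 6 ⇒ 7;  out={2}∪out(7)={2,4}

Run:
i=0 'b': node 0→1
i=1 'b': node 1→1 (fail-walked)
i=2 'b': node 1→1 (fail-walked)
i=3 'c': node 1→2
i=4 'c': node 2→10 (fail-walked)  emit P4@[3:4]
i=5 'a': node 10→15 (fail-walked)
i=6 'b': node 15→1 (fail-walked)
i=7 'c': node 1→2
i=8 'a': node 2→3
i=9 'b': node 3→4  emit P0@[6:9]
i=10 'a': node 4→5 (fail-walked)
i=11 'c': node 5→6
i=12 'c': node 6→7  emit P4@[11:12]
i=13 'b': node 7→18 (fail-walked)
i=14 'c': node 18→19  emit P3@[10:14]
i=15 'c': node 19→10 (fail-walked)  emit P4@[14:15]
i=16 'a': node 10→15 (fail-walked)
i=17 'c': node 15→16
i=18 'b': node 16→1 (fail-walked)
i=19 'c': node 1→2
i=20 'a': node 2→3
i=21 'b': node 3→4  emit P0@[18:21]
i=22 'a': node 4→5 (fail-walked)
i=23 'a': node 5→15 (fail-walked)
i=24 'c': node 15→16
i=25 'b': node 16→1 (fail-walked)
i=26 'a': node 1→5
i=27 'c': node 5→6
i=28 'c': node 6→7  emit P4@[27:28]
i=29 'a': node 7→8  emit P1@[25:29]
i=30 'c': node 8→16 (fail-walked)
i=31 'a': node 16→15 (fail-walked)
i=32 'c': node 15→16
i=33 'c': node 16→17  emit P4@[32:33]
i=34 'b': node 17→18
i=35 'c': node 18→19  emit P3@[31:35]
i=36 'a': node 19→3 (fail-walked)
i=37 'a': node 3→15 (fail-walked)
i=38 'c': node 15→16
i=39 'a': node 16→15 (fail-walked)
i=40 'c': node 15→16
i=41 'b': node 16→1 (fail-walked)
i=42 'a': node 1→5
i=43 'c': node 5→6
i=44 'b': node 6→1 (fail-walked)
i=45 'a': node 1→5
i=46 'c': node 5→6
i=47 'c': node 6→7  emit P4@[46:47]
i=48 'a': node 7→8  emit P1@[44:48]
i=49 'b': node 8→1 (fail-walked)
i=50 'c': node 1→2
i=51 'a': node 2→3
i=52 'b': node 3→4  emit P0@[49:52]
i=53 'b': node 4→1 (fail-walked)
i=54 'b': node 1→1 (fail-walked)
i=55 'a': node 1→5
i=56 'c': node 5→6
i=57 'c': node 6→7  emit P4@[56:57]
i=58 'b': node 7→18 (fail-walked)
i=59 'c': node 18→19  emit P3@[55:59]
i=60 'c': node 19→10 (fail-walked)  emit P4@[59:60]
i=61 'b': node 10→11
i=62 'c': node 11→2 (fail-walked)
i=63 'a': node 2→3
i=64 'b': node 3→4  emit P0@[61:64]
i=65 'b': node 4→1 (fail-walked)
i=66 'c': node 1→2
i=67 'a': node 2→3
i=68 'b': node 3→4  emit P0@[65:68]
i=69 'c': node 4→2 (fail-walked)
i=70 'b': node 2→1 (fail-walked)
i=71 'b': node 1→1 (fail-walked)
i=72 'a': node 1→5
i=73 'c': node 5→6
i=74 'c': node 6→7  emit P4@[73:74]
i=75 'b': node 7→18 (fail-walked)
i=76 'c': node 18→19  emit P3@[72:76]

Result: [[4,4],[9,0],[12,4],[14,3],[15,4],[21,0],[28,4],[29,1],[33,4],[35,3],[47,4],[48,1],[52,0],[57,4],[59,3],[60,4],[64,0],[68,0],[74,4],[76,3]]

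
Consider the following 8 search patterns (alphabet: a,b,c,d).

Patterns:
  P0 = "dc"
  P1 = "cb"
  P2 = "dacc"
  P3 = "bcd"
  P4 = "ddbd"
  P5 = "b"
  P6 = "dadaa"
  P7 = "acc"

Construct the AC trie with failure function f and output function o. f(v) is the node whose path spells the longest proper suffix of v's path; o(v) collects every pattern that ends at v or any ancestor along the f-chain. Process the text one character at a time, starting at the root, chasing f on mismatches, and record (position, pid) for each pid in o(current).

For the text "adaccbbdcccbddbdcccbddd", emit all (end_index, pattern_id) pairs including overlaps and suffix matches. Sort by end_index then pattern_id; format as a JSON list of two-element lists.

Construct AC machine:
Trie (insert patterns):
  n0 'ε': a→17 b→8 c→3 d→1
  n1 'd': a→5 c→2 d→11
  n2 'dc': ·  ←P0
  n3 'c': b→4
  n4 'cb': ·  ←P1
  n5 'da': c→6 d→14
  n6 'dac': c→7
  n7 'dacc': ·  ←P2
  n8 'b': c→9  ←P5
  n9 'bc': d→10
  n10 'bcd': ·  ←P3
  n11 'dd': b→12
  n12 'ddb': d→13
  n13 'ddbd': ·  ←P4
  n14 'dad': a→15
  n15 'dada': a→16
  n16 'dadaa': ·  ←P6
  n17 'a': c→18
  n18 'ac': c→19
  n19 'acc': ·  ←P7

Failure links (BFS by depth):
  n1('d'): parent n0 fail=0; on 'd' 0 → fail=0;  out ∅∪∅=∅
  n3('c'): parent n0 fail=0; on 'c' 0 → fail=0;  out ∅∪∅=∅
  n8('b'): parent n0 fail=0; on 'b' 0 → fail=0;  out {5}∪∅={5}
  n17('a'): parent n0 fail=0; on 'a' 0 → fail=0;  out ∅∪∅=∅
  n2('dc'): parent n1 fail=0; on 'c' 0 → fail=3;  out {0}∪∅={0}
  n4('cb'): parent n3 fail=0; on 'b' 0 → fail=8;  out {1}∪{5}={1,5}
  n5('da'): parent n1 fail=0; on 'a' 0 → fail=17;  out ∅∪∅=∅
  n9('bc'): parent n8 fail=0; on 'c' 0 → fail=3;  out ∅∪∅=∅
  n11('dd'): parent n1 fail=0; on 'd' 0 → fail=1;  out ∅∪∅=∅
  n18('ac'): parent n17 fail=0; on 'c' 0 → fail=3;  out ∅∪∅=∅
  n6('dac'): parent n5 fail=17; on 'c' 17 → fail=18;  out ∅∪∅=∅
  n10('bcd'): parent n9 fail=3; on 'd' 3→0 → fail=1;  out {3}∪∅={3}
  n12('ddb'): parent n11 fail=1; on 'b' 1→0 → fail=8;  out ∅∪{5}={5}
  n14('dad'): parent n5 fail=17; on 'd' 17→0 → fail=1;  out ∅∪∅=∅
  n19('acc'): parent n18 fail=3; on 'c' 3→0 → fail=3;  out {7}∪∅={7}
  n7('dacc'): parent n6 fail=18; on 'c' 18 → fail=19;  out {2}∪{7}={2,7}
  n13('ddbd'): parent n12 fail=8; on 'd' 8→0 → fail=1;  out {4}∪∅={4}
  n15('dada'): parent n14 fail=1; on 'a' 1 → fail=5;  out ∅∪∅=∅
  n16('dadaa'): parent n15 fail=5; on 'a' 5→17→0 → fail=17;  out {6}∪∅={6}

Scan:
[0] read 'a'  n0⇒n17
[1] read 'd'  n17⇒n1 (via fail)
[2] read 'a'  n1⇒n5
[3] read 'c'  n5⇒n6
[4] read 'c'  n6⇒n7  → match P2@[1:4],P7@[2:4]
[5] read 'b'  n7⇒n4 (via fail)  → match P1@[4:5],P5@[5:5]
[6] read 'b'  n4⇒n8 (via fail)  → match P5@[6:6]
[7] read 'd'  n8⇒n1 (via fail)
[8] read 'c'  n1⇒n2  → match P0@[7:8]
[9] read 'c'  n2⇒n3 (via fail)
[10] read 'c'  n3⇒n3 (via fail)
[11] read 'b'  n3⇒n4  → match P1@[10:11],P5@[11:11]
[12] read 'd'  n4⇒n1 (via fail)
[13] read 'd'  n1⇒n11
[14] read 'b'  n11⇒n12  → match P5@[14:14]
[15] read 'd'  n12⇒n13  → match P4@[12:15]
[16] read 'c'  n13⇒n2 (via fail)  → match P0@[15:16]
[17] read 'c'  n2⇒n3 (via fail)
[18] read 'c'  n3⇒n3 (via fail)
[19] read 'b'  n3⇒n4  → match P1@[18:19],P5@[19:19]
[20] read 'd'  n4⇒n1 (via fail)
[21] read 'd'  n1⇒n11
[22] read 'd'  n11⇒n11 (via fail)

Result: [[4,2],[4,7],[5,1],[5,5],[6,5],[8,0],[11,1],[11,5],[14,5],[15,4],[16,0],[19,1],[19,5]]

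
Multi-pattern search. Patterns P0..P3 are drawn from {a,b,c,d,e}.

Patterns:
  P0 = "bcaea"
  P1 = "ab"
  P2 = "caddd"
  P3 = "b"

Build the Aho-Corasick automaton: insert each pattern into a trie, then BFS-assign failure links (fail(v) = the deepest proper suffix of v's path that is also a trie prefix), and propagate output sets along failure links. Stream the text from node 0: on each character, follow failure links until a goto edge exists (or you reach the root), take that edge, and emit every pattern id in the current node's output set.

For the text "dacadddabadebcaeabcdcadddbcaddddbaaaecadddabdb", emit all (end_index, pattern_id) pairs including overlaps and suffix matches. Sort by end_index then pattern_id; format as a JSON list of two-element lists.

Construct AC machine:
Trie nodes:
  0='ε' goto a→6 b→1 c→8
  1='b' goto c→2  [P3 ends]
  2='bc' goto a→3
  3='bca' goto e→4
  4='bcae' goto a→5
  5='bcaea' goto ·  [P0 ends]
  6='a' goto b→7
  7='ab' goto ·  [P1 ends]
  8='c' goto a→9
  9='ca' goto d→10
  10='cad' goto d→11
  11='cadd' goto d→12
  12='caddd' goto ·  [P2 ends]

Failure links (BFS by depth):
  n1('b'): parent n0 fail=0; on 'b' 0 → fail=0;  out {3}∪∅={3}
  n6('a'): parent n0 fail=0; on 'a' 0 → fail=0;  out ∅∪∅=∅
  n8('c'): parent n0 fail=0; on 'c' 0 → fail=0;  out ∅∪∅=∅
  n2('bc'): parent n1 fail=0; on 'c' 0 → fail=8;  out ∅∪∅=∅
  n7('ab'): parent n6 fail=0; on 'b' 0 → fail=1;  out {1}∪{3}={1,3}
  n9('ca'): parent n8 fail=0; on 'a' 0 → fail=6;  out ∅∪∅=∅
  n3('bca'): parent n2 fail=8; on 'a' 8 → fail=9;  out ∅∪∅=∅
  n10('cad'): parent n9 fail=6; on 'd' 6→0 → fail=0;  out ∅∪∅=∅
  n4('bcae'): parent n3 fail=9; on 'e' 9→6→0 → fail=0;  out ∅∪∅=∅
  n11('cadd'): parent n10 fail=0; on 'd' 0 → fail=0;  out ∅∪∅=∅
  n5('bcaea'): parent n4 fail=0; on 'a' 0 → fail=6;  out {0}∪∅={0}
  n12('caddd'): parent n11 fail=0; on 'd' 0 → fail=0;  out {2}∪∅={2}

Run:
i=0 'd': node 0→0
i=1 'a': node 0→6
i=2 'c': node 6→8 (via fail)
i=3 'a': node 8→9
i=4 'd': node 9→10
i=5 'd': node 10→11
i=6 'd': node 11→12  → match P2@[2:6]
i=7 'a': node 12→6 (via fail)
i=8 'b': node 6→7  → match P1@[7:8],P3@[8:8]
i=9 'a': node 7→6 (via fail)
i=10 'd': node 6→0 (via fail)
i=11 'e': node 0→0
i=12 'b': node 0→1  → match P3@[12:12]
i=13 'c': node 1→2
i=14 'a': node 2→3
i=15 'e': node 3→4
i=16 'a': node 4→5  → match P0@[12:16]
i=17 'b': node 5→7 (via fail)  → match P1@[16:17],P3@[17:17]
i=18 'c': node 7→2 (via fail)
i=19 'd': node 2→0 (via fail)
i=20 'c': node 0→8
i=21 'a': node 8→9
i=22 'd': node 9→10
i=23 'd': node 10→11
i=24 'd': node 11→12  → match P2@[20:24]
i=25 'b': node 12→1 (via fail)  → match P3@[25:25]
i=26 'c': node 1→2
i=27 'a': node 2→3
i=28 'd': node 3→10 (via fail)
i=29 'd': node 10→11
i=30 'd': node 11→12  → match P2@[26:30]
i=31 'd': node 12→0 (via fail)
i=32 'b': node 0→1  → match P3@[32:32]
i=33 'a': node 1→6 (via fail)
i=34 'a': node 6→6 (via fail)
i=35 'a': node 6→6 (via fail)
i=36 'e': node 6→0 (via fail)
i=37 'c': node 0→8
i=38 'a': node 8→9
i=39 'd': node 9→10
i=40 'd': node 10→11
i=41 'd': node 11→12  → match P2@[37:41]
i=42 'a': node 12→6 (via fail)
i=43 'b': node 6→7  → match P1@[42:43],P3@[43:43]
i=44 'd': node 7→0 (via fail)
i=45 'b': node 0→1  → match P3@[45:45]

Result: [[6,2],[8,1],[8,3],[12,3],[16,0],[17,1],[17,3],[24,2],[25,3],[30,2],[32,3],[41,2],[43,1],[43,3],[45,3]]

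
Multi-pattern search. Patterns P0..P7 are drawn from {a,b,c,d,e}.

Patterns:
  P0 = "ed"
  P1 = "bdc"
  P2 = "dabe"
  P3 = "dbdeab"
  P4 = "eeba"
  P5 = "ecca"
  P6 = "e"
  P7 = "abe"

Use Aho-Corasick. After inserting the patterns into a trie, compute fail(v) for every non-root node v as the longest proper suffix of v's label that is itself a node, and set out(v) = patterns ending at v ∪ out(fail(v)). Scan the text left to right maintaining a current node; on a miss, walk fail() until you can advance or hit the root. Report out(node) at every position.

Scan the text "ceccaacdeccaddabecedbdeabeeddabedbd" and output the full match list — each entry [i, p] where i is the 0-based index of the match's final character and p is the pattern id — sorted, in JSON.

Construct AC machine:
Trie nodes:
  0='ε' goto a→21 b→3 d→6 e→1
  1='e' goto c→18 d→2 e→15  [P6 ends]
  2='ed' goto ·  [P0 ends]
  3='b' goto d→4
  4='bd' goto c→5
  5='bdc' goto ·  [P1 ends]
  6='d' goto a→7 b→10
  7='da' goto b→8
  8='dab' goto e→9
  9='dabe' goto ·  [P2 ends]
  10='db' goto d→11
  11='dbd' goto e→12
  12='dbde' goto a→13
  13='dbdea' goto b→14
  14='dbdeab' goto ·  [P3 ends]
  15='ee' goto b→16
  16='eeb' goto a→17
  17='eeba' goto ·  [P4 ends]
  18='ec' goto c→19
  19='ecc' goto a→20
  20='ecca' goto ·  [P5 ends]
  21='a' goto b→22
  22='ab' goto e→23
  23='abe' goto ·  [P7 ends]

BFS fail/out derivation:
  fail(1) 'e': from fail(0)=0 chase 'e': 0 ⇒ 0;  out={6}∪out(0)={6}
  fail(3) 'b': from fail(0)=0 chase 'b': 0 ⇒ 0;  out=∅∪out(0)=∅
  fail(6) 'd': from fail(0)=0 chase 'd': 0 ⇒ 0;  out=∅∪out(0)=∅
  fail(21) 'a': from fail(0)=0 chase 'a': 0 ⇒ 0;  out=∅∪out(0)=∅
  fail(2) 'ed': from fail(1)=0 chase 'd': 0 ⇒ 6;  out={0}∪out(6)={0}
  fail(4) 'bd': from fail(3)=0 chase 'd': 0 ⇒ 6;  out=∅∪out(6)=∅
  fail(7) 'da': from fail(6)=0 chase 'a': 0 ⇒ 21;  out=∅∪out(21)=∅
  fail(10) 'db': from fail(6)=0 chase 'b': 0 ⇒ 3;  out=∅∪out(3)=∅
  fail(15) 'ee': from fail(1)=0 chase 'e': 0 ⇒ 1;  out=∅∪out(1)={6}
  fail(18) 'ec': from fail(1)=0 chase 'c': 0 ⇒ 0;  out=∅∪out(0)=∅
  fail(22) 'ab': from fail(21)=0 chase 'b': 0 ⇒ 3;  out=∅∪out(3)=∅
  fail(5) 'bdc': from fail(4)=6 chase 'c': 6→0 ⇒ 0;  out={1}∪out(0)={1}
  fail(8) 'dab': from fail(7)=21 chase 'b': 21 ⇒ 22;  out=∅∪out(22)=∅
  fail(11) 'dbd': from fail(10)=3 chase 'd': 3 ⇒ 4;  out=∅∪out(4)=∅
  fail(16) 'eeb': from fail(15)=1 chase 'b': 1→0 ⇒ 3;  out=∅∪out(3)=∅
  fail(19) 'ecc': from fail(18)=0 chase 'c': 0 ⇒ 0;  out=∅∪out(0)=∅
  fail(23) 'abe': from fail(22)=3 chase 'e': 3→0 ⇒ 1;  out={7}∪out(1)={6,7}
  fail(9) 'dabe': from fail(8)=22 chase 'e': 22 ⇒ 23;  out={2}∪out(23)={2,6,7}
  fail(12) 'dbde': from fail(11)=4 chase 'e': 4→6→0 ⇒ 1;  out=∅∪out(1)={6}
  fail(17) 'eeba': from fail(16)=3 chase 'a': 3→0 ⇒ 21;  out={4}∪out(21)={4}
  fail(20) 'ecca': from fail(19)=0 chase 'a': 0 ⇒ 21;  out={5}∪out(21)={5}
  fail(13) 'dbdea': from fail(12)=1 chase 'a': 1→0 ⇒ 21;  out=∅∪out(21)=∅
  fail(14) 'dbdeab': from fail(13)=21 chase 'b': 21 ⇒ 22;  out={3}∪out(22)={3}

Scan:
pos 0 'c': at 0
pos 1 'e': at 1  → match P6@[1:1]
pos 2 'c': at 18
pos 3 'c': at 19
pos 4 'a': at 20  → match P5@[1:4]
pos 5 'a': at 21 (fail-walked)
pos 6 'c': at 0 (fail-walked)
pos 7 'd': at 6
pos 8 'e': at 1 (fail-walked)  → match P6@[8:8]
pos 9 'c': at 18
pos 10 'c': at 19
pos 11 'a': at 20  → match P5@[8:11]
pos 12 'd': at 6 (fail-walked)
pos 13 'd': at 6 (fail-walked)
pos 14 'a': at 7
pos 15 'b': at 8
pos 16 'e': at 9  → match P2@[13:16],P6@[16:16],P7@[14:16]
pos 17 'c': at 18 (fail-walked)
pos 18 'e': at 1 (fail-walked)  → match P6@[18:18]
pos 19 'd': at 2  → match P0@[18:19]
pos 20 'b': at 10 (fail-walked)
pos 21 'd': at 11
pos 22 'e': at 12  → match P6@[22:22]
pos 23 'a': at 13
pos 24 'b': at 14  → match P3@[19:24]
pos 25 'e': at 23 (fail-walked)  → match P6@[25:25],P7@[23:25]
pos 26 'e': at 15 (fail-walked)  → match P6@[26:26]
pos 27 'd': at 2 (fail-walked)  → match P0@[26:27]
pos 28 'd': at 6 (fail-walked)
pos 29 'a': at 7
pos 30 'b': at 8
pos 31 'e': at 9  → match P2@[28:31],P6@[31:31],P7@[29:31]
pos 32 'd': at 2 (fail-walked)  → match P0@[31:32]
pos 33 'b': at 10 (fail-walked)
pos 34 'd': at 11

Matches: [[1,6],[4,5],[8,6],[11,5],[16,2],[16,6],[16,7],[18,6],[19,0],[22,6],[24,3],[25,6],[25,7],[26,6],[27,0],[31,2],[31,6],[31,7],[32,0]]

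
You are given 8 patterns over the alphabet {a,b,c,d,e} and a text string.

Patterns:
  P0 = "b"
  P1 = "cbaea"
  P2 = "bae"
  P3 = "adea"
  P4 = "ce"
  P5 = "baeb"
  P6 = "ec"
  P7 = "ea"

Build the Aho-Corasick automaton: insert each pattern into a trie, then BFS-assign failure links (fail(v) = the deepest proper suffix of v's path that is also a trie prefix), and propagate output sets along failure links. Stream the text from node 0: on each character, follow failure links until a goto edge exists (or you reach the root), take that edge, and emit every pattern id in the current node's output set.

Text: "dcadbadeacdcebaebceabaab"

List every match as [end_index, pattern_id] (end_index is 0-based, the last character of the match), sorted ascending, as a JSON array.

Build:
Trie nodes:
  0='ε' goto a→9 b→1 c→2 e→15
  1='b' goto a→7  ←P0
  2='c' goto b→3 e→13
  3='cb' goto a→4
  4='cba' goto e→5
  5='cbae' goto a→6
  6='cbaea' goto ·  ←P1
  7='ba' goto e→8
  8='bae' goto b→14  ←P2
  9='a' goto d→10
  10='ad' goto e→11
  11='ade' goto a→12
  12='adea' goto ·  ←P3
  13='ce' goto ·  ←P4
  14='baeb' goto ·  ←P5
  15='e' goto a→17 c→16
  16='ec' goto ·  ←P6
  17='ea' goto ·  ←P7

Failure links (BFS by depth):
  n1('b'): parent n0 fail=0; on 'b' 0 → fail=0;  out {0}∪∅={0}
  n2('c'): parent n0 fail=0; on 'c' 0 → fail=0;  out ∅∪∅=∅
  n9('a'): parent n0 fail=0; on 'a' 0 → fail=0;  out ∅∪∅=∅
  n15('e'): parent n0 fail=0; on 'e' 0 → fail=0;  out ∅∪∅=∅
  n3('cb'): parent n2 fail=0; on 'b' 0 → fail=1;  out ∅∪{0}={0}
  n7('ba'): parent n1 fail=0; on 'a' 0 → fail=9;  out ∅∪∅=∅
  n10('ad'): parent n9 fail=0; on 'd' 0 → fail=0;  out ∅∪∅=∅
  n13('ce'): parent n2 fail=0; on 'e' 0 → fail=15;  out {4}∪∅={4}
  n16('ec'): parent n15 fail=0; on 'c' 0 → fail=2;  out {6}∪∅={6}
  n17('ea'): parent n15 fail=0; on 'a' 0 → fail=9;  out {7}∪∅={7}
  n4('cba'): parent n3 fail=1; on 'a' 1 → fail=7;  out ∅∪∅=∅
  n8('bae'): parent n7 fail=9; on 'e' 9→0 → fail=15;  out {2}∪∅={2}
  n11('ade'): parent n10 fail=0; on 'e' 0 → fail=15;  out ∅∪∅=∅
  n5('cbae'): parent n4 fail=7; on 'e' 7 → fail=8;  out ∅∪{2}={2}
  n12('adea'): parent n11 fail=15; on 'a' 15 → fail=17;  out {3}∪{7}={3,7}
  n14('baeb'): parent n8 fail=15; on 'b' 15→0 → fail=1;  out {5}∪{0}={0,5}
  n6('cbaea'): parent n5 fail=8; on 'a' 8→15 → fail=17;  out {1}∪{7}={1,7}

Run:
i=0 'd': node 0→0
i=1 'c': node 0→2
i=2 'a': node 2→9 ·f
i=3 'd': node 9→10
i=4 'b': node 10→1 ·f  ** P0@[4:4]
i=5 'a': node 1→7
i=6 'd': node 7→10 ·f
i=7 'e': node 10→11
i=8 'a': node 11→12  ** P3@[5:8],P7@[7:8]
i=9 'c': node 12→2 ·f
i=10 'd': node 2→0 ·f
i=11 'c': node 0→2
i=12 'e': node 2→13  ** P4@[11:12]
i=13 'b': node 13→1 ·f  ** P0@[13:13]
i=14 'a': node 1→7
i=15 'e': node 7→8  ** P2@[13:15]
i=16 'b': node 8→14  ** P0@[16:16],P5@[13:16]
i=17 'c': node 14→2 ·f
i=18 'e': node 2→13  ** P4@[17:18]
i=19 'a': node 13→17 ·f  ** P7@[18:19]
i=20 'b': node 17→1 ·f  ** P0@[20:20]
i=21 'a': node 1→7
i=22 'a': node 7→9 ·f
i=23 'b': node 9→1 ·f  ** P0@[23:23]

Matches: [[4,0],[8,3],[8,7],[12,4],[13,0],[15,2],[16,0],[16,5],[18,4],[19,7],[20,0],[23,0]]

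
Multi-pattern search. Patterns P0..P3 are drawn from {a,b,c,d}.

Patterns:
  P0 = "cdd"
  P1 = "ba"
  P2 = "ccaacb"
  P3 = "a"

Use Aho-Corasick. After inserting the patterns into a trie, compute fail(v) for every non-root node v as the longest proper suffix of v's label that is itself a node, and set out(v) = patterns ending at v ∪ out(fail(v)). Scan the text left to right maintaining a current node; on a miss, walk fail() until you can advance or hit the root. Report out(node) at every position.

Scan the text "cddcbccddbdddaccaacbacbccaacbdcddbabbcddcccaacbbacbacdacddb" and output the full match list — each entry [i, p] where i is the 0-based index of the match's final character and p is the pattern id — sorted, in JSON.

Build:
Trie nodes:
  n0 'ε': a→11 b→4 c→1
  n1 'c': c→6 d→2
  n2 'cd': d→3
  n3 'cdd': ·  [P0 ends]
  n4 'b': a→5
  n5 'ba': ·  [P1 ends]
  n6 'cc': a→7
  n7 'cca': a→8
  n8 'ccaa': c→9
  n9 'ccaac': b→10
  n10 'ccaacb': ·  [P2 ends]
  n11 'a': ·  [P3 ends]

BFS fail/out derivation:
  fail(1) 'c': from fail(0)=0 chase 'c': 0 ⇒ 0;  out=∅∪out(0)=∅
  fail(4) 'b': from fail(0)=0 chase 'b': 0 ⇒ 0;  out=∅∪out(0)=∅
  fail(11) 'a': from fail(0)=0 chase 'a': 0 ⇒ 0;  out={3}∪out(0)={3}
  fail(2) 'cd': from fail(1)=0 chase 'd': 0 ⇒ 0;  out=∅∪out(0)=∅
  fail(5) 'ba': from fail(4)=0 chase 'a': 0 ⇒ 11;  out={1}∪out(11)={1,3}
  fail(6) 'cc': from fail(1)=0 chase 'c': 0 ⇒ 1;  out=∅∪out(1)=∅
  fail(3) 'cdd': from fail(2)=0 chase 'd': 0 ⇒ 0;  out={0}∪out(0)={0}
  fail(7) 'cca': from fail(6)=1 chase 'a': 1→0 ⇒ 11;  out=∅∪out(11)={3}
  fail(8) 'ccaa': from fail(7)=11 chase 'a': 11→0 ⇒ 11;  out=∅∪out(11)={3}
  fail(9) 'ccaac': from fail(8)=11 chase 'c': 11→0 ⇒ 1;  out=∅∪out(1)=∅
  fail(10) 'ccaacb': from fail(9)=1 chase 'b': 1→0 ⇒ 4;  out={2}∪out(4)={2}

Run:
pos 0 'c': at 1
pos 1 'd': at 2
pos 2 'd': at 3  emit P0@[0:2]
pos 3 'c': at 1 (via fail)
pos 4 'b': at 4 (via fail)
pos 5 'c': at 1 (via fail)
pos 6 'c': at 6
pos 7 'd': at 2 (via fail)
pos 8 'd': at 3  emit P0@[6:8]
pos 9 'b': at 4 (via fail)
pos 10 'd': at 0 (via fail)
pos 11 'd': at 0
pos 12 'd': at 0
pos 13 'a': at 11  emit P3@[13:13]
pos 14 'c': at 1 (via fail)
pos 15 'c': at 6
pos 16 'a': at 7  emit P3@[16:16]
pos 17 'a': at 8  emit P3@[17:17]
pos 18 'c': at 9
pos 19 'b': at 10  emit P2@[14:19]
pos 20 'a': at 5 (via fail)  emit P1@[19:20],P3@[20:20]
pos 21 'c': at 1 (via fail)
pos 22 'b': at 4 (via fail)
pos 23 'c': at 1 (via fail)
pos 24 'c': at 6
pos 25 'a': at 7  emit P3@[25:25]
pos 26 'a': at 8  emit P3@[26:26]
pos 27 'c': at 9
pos 28 'b': at 10  emit P2@[23:28]
pos 29 'd': at 0 (via fail)
pos 30 'c': at 1
pos 31 'd': at 2
pos 32 'd': at 3  emit P0@[30:32]
pos 33 'b': at 4 (via fail)
pos 34 'a': at 5  emit P1@[33:34],P3@[34:34]
pos 35 'b': at 4 (via fail)
pos 36 'b': at 4 (via fail)
pos 37 'c': at 1 (via fail)
pos 38 'd': at 2
pos 39 'd': at 3  emit P0@[37:39]
pos 40 'c': at 1 (via fail)
pos 41 'c': at 6
pos 42 'c': at 6 (via fail)
pos 43 'a': at 7  emit P3@[43:43]
pos 44 'a': at 8  emit P3@[44:44]
pos 45 'c': at 9
pos 46 'b': at 10  emit P2@[41:46]
pos 47 'b': at 4 (via fail)
pos 48 'a': at 5  emit P1@[47:48],P3@[48:48]
pos 49 'c': at 1 (via fail)
pos 50 'b': at 4 (via fail)
pos 51 'a': at 5  emit P1@[50:51],P3@[51:51]
pos 52 'c': at 1 (via fail)
pos 53 'd': at 2
pos 54 'a': at 11 (via fail)  emit P3@[54:54]
pos 55 'c': at 1 (via fail)
pos 56 'd': at 2
pos 57 'd': at 3  emit P0@[55:57]
pos 58 'b': at 4 (via fail)

All matches (sorted): [[2,0],[8,0],[13,3],[16,3],[17,3],[19,2],[20,1],[20,3],[25,3],[26,3],[28,2],[32,0],[34,1],[34,3],[39,0],[43,3],[44,3],[46,2],[48,1],[48,3],[51,1],[51,3],[54,3],[57,0]]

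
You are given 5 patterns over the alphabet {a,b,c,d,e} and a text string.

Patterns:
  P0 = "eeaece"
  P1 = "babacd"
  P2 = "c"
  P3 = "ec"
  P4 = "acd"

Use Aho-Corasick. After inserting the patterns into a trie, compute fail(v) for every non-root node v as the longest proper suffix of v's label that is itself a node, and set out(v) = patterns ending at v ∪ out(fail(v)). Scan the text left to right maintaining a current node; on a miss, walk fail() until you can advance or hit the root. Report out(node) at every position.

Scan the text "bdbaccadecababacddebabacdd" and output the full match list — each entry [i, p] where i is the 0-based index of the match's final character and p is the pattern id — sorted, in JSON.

Construct AC machine:
Trie (insert patterns):
  n0 'ε': a→15 b→7 c→13 e→1
  n1 'e': c→14 e→2
  n2 'ee': a→3
  n3 'eea': e→4
  n4 'eeae': c→5
  n5 'eeaec': e→6
  n6 'eeaece': ·  ←P0
  n7 'b': a→8
  n8 'ba': b→9
  n9 'bab': a→10
  n10 'baba': c→11
  n11 'babac': d→12
  n12 'babacd': ·  ←P1
  n13 'c': ·  ←P2
  n14 'ec': ·  ←P3
  n15 'a': c→16
  n16 'ac': d→17
  n17 'acd': ·  ←P4

BFS fail/out derivation:
  n1('e'): parent n0 fail=0; on 'e' 0 → fail=0;  out ∅∪∅=∅
  n7('b'): parent n0 fail=0; on 'b' 0 → fail=0;  out ∅∪∅=∅
  n13('c'): parent n0 fail=0; on 'c' 0 → fail=0;  out {2}∪∅={2}
  n15('a'): parent n0 fail=0; on 'a' 0 → fail=0;  out ∅∪∅=∅
  n2('ee'): parent n1 fail=0; on 'e' 0 → fail=1;  out ∅∪∅=∅
  n8('ba'): parent n7 fail=0; on 'a' 0 → fail=15;  out ∅∪∅=∅
  n14('ec'): parent n1 fail=0; on 'c' 0 → fail=13;  out {3}∪{2}={2,3}
  n16('ac'): parent n15 fail=0; on 'c' 0 → fail=13;  out ∅∪{2}={2}
  n3('eea'): parent n2 fail=1; on 'a' 1→0 → fail=15;  out ∅∪∅=∅
  n9('bab'): parent n8 fail=15; on 'b' 15→0 → fail=7;  out ∅∪∅=∅
  n17('acd'): parent n16 fail=13; on 'd' 13→0 → fail=0;  out {4}∪∅={4}
  n4('eeae'): parent n3 fail=15; on 'e' 15→0 → fail=1;  out ∅∪∅=∅
  n10('baba'): parent n9 fail=7; on 'a' 7 → fail=8;  out ∅∪∅=∅
  n5('eeaec'): parent n4 fail=1; on 'c' 1 → fail=14;  out ∅∪{2,3}={2,3}
  n11('babac'): parent n10 fail=8; on 'c' 8→15 → fail=16;  out ∅∪{2}={2}
  n6('eeaece'): parent n5 fail=14; on 'e' 14→13→0 → fail=1;  out {0}∪∅={0}
  n12('babacd'): parent n11 fail=16; on 'd' 16 → fail=17;  out {1}∪{4}={1,4}

Text stream:
i=0 'b': node 0→7
i=1 'd': node 7→0 ·f
i=2 'b': node 0→7
i=3 'a': node 7→8
i=4 'c': node 8→16 ·f  ** P2@[4:4]
i=5 'c': node 16→13 ·f  ** P2@[5:5]
i=6 'a': node 13→15 ·f
i=7 'd': node 15→0 ·f
i=8 'e': node 0→1
i=9 'c': node 1→14  ** P2@[9:9],P3@[8:9]
i=10 'a': node 14→15 ·f
i=11 'b': node 15→7 ·f
i=12 'a': node 7→8
i=13 'b': node 8→9
i=14 'a': node 9→10
i=15 'c': node 10→11  ** P2@[15:15]
i=16 'd': node 11→12  ** P1@[11:16],P4@[14:16]
i=17 'd': node 12→0 ·f
i=18 'e': node 0→1
i=19 'b': node 1→7 ·f
i=20 'a': node 7→8
i=21 'b': node 8→9
i=22 'a': node 9→10
i=23 'c': node 10→11  ** P2@[23:23]
i=24 'd': node 11→12  ** P1@[19:24],P4@[22:24]
i=25 'd': node 12→0 ·f

Matches: [[4,2],[5,2],[9,2],[9,3],[15,2],[16,1],[16,4],[23,2],[24,1],[24,4]]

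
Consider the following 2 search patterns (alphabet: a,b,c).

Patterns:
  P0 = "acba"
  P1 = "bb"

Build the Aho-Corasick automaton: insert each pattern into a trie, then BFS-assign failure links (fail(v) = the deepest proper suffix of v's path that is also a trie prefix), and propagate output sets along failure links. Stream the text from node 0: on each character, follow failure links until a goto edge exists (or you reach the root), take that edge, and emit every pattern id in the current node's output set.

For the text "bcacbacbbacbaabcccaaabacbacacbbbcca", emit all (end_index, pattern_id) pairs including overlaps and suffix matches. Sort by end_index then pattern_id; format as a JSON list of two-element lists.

Build:
Trie (insert patterns):
  0='ε' goto a→1 b→5
  1='a' goto c→2
  2='ac' goto b→3
  3='acb' goto a→4
  4='acba' goto ·  ←P0
  5='b' goto b→6
  6='bb' goto ·  ←P1

BFS fail/out derivation:
  fail(1) 'a': from fail(0)=0 chase 'a': 0 ⇒ 0;  out=∅∪out(0)=∅
  fail(5) 'b': from fail(0)=0 chase 'b': 0 ⇒ 0;  out=∅∪out(0)=∅
  fail(2) 'ac': from fail(1)=0 chase 'c': 0 ⇒ 0;  out=∅∪out(0)=∅
  fail(6) 'bb': from fail(5)=0 chase 'b': 0 ⇒ 5;  out={1}∪out(5)={1}
  fail(3) 'acb': from fail(2)=0 chase 'b': 0 ⇒ 5;  out=∅∪out(5)=∅
  fail(4) 'acba': from fail(3)=5 chase 'a': 5→0 ⇒ 1;  out={0}∪out(1)={0}

Run:
[0] read 'b'  n0⇒n5
[1] read 'c'  n5⇒n0 ·f
[2] read 'a'  n0⇒n1
[3] read 'c'  n1⇒n2
[4] read 'b'  n2⇒n3
[5] read 'a'  n3⇒n4  emit P0@[2:5]
[6] read 'c'  n4⇒n2 ·f
[7] read 'b'  n2⇒n3
[8] read 'b'  n3⇒n6 ·f  emit P1@[7:8]
[9] read 'a'  n6⇒n1 ·f
[10] read 'c'  n1⇒n2
[11] read 'b'  n2⇒n3
[12] read 'a'  n3⇒n4  emit P0@[9:12]
[13] read 'a'  n4⇒n1 ·f
[14] read 'b'  n1⇒n5 ·f
[15] read 'c'  n5⇒n0 ·f
[16] read 'c'  n0⇒n0
[17] read 'c'  n0⇒n0
[18] read 'a'  n0⇒n1
[19] read 'a'  n1⇒n1 ·f
[20] read 'a'  n1⇒n1 ·f
[21] read 'b'  n1⇒n5 ·f
[22] read 'a'  n5⇒n1 ·f
[23] read 'c'  n1⇒n2
[24] read 'b'  n2⇒n3
[25] read 'a'  n3⇒n4  emit P0@[22:25]
[26] read 'c'  n4⇒n2 ·f
[27] read 'a'  n2⇒n1 ·f
[28] read 'c'  n1⇒n2
[29] read 'b'  n2⇒n3
[30] read 'b'  n3⇒n6 ·f  emit P1@[29:30]
[31] read 'b'  n6⇒n6 ·f  emit P1@[30:31]
[32] read 'c'  n6⇒n0 ·f
[33] read 'c'  n0⇒n0
[34] read 'a'  n0⇒n1

All matches (sorted): [[5,0],[8,1],[12,0],[25,0],[30,1],[31,1]]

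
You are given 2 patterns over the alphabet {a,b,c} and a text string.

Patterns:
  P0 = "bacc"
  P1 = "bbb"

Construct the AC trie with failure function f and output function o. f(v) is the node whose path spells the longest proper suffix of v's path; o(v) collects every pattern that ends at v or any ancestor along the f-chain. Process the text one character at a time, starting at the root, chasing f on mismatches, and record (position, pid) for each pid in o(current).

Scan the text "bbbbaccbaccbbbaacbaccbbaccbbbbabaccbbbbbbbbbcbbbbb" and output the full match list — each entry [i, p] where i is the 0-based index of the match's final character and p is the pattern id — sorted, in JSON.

Build:
Trie nodes:
  0='ε' goto b→1
  1='b' goto a→2 b→5
  2='ba' goto c→3
  3='bac' goto c→4
  4='bacc' goto ·  [P0 ends]
  5='bb' goto b→6
  6='bbb' goto ·  [P1 ends]

Failure links (BFS by depth):
  fail(1) 'b': from fail(0)=0 chase 'b': 0 ⇒ 0;  out=∅∪out(0)=∅
  fail(2) 'ba': from fail(1)=0 chase 'a': 0 ⇒ 0;  out=∅∪out(0)=∅
  fail(5) 'bb': from fail(1)=0 chase 'b': 0 ⇒ 1;  out=∅∪out(1)=∅
  fail(3) 'bac': from fail(2)=0 chase 'c': 0 ⇒ 0;  out=∅∪out(0)=∅
  fail(6) 'bbb': from fail(5)=1 chase 'b': 1 ⇒ 5;  out={1}∪out(5)={1}
  fail(4) 'bacc': from fail(3)=0 chase 'c': 0 ⇒ 0;  out={0}∪out(0)={0}

Scan:
[0] read 'b'  n0⇒n1
[1] read 'b'  n1⇒n5
[2] read 'b'  n5⇒n6  → match P1@[0:2]
[3] read 'b'  n6⇒n6 (fail-walked)  → match P1@[1:3]
[4] read 'a'  n6⇒n2 (fail-walked)
[5] read 'c'  n2⇒n3
[6] read 'c'  n3⇒n4  → match P0@[3:6]
[7] read 'b'  n4⇒n1 (fail-walked)
[8] read 'a'  n1⇒n2
[9] read 'c'  n2⇒n3
[10] read 'c'  n3⇒n4  → match P0@[7:10]
[11] read 'b'  n4⇒n1 (fail-walked)
[12] read 'b'  n1⇒n5
[13] read 'b'  n5⇒n6  → match P1@[11:13]
[14] read 'a'  n6⇒n2 (fail-walked)
[15] read 'a'  n2⇒n0 (fail-walked)
[16] read 'c'  n0⇒n0
[17] read 'b'  n0⇒n1
[18] read 'a'  n1⇒n2
[19] read 'c'  n2⇒n3
[20] read 'c'  n3⇒n4  → match P0@[17:20]
[21] read 'b'  n4⇒n1 (fail-walked)
[22] read 'b'  n1⇒n5
[23] read 'a'  n5⇒n2 (fail-walked)
[24] read 'c'  n2⇒n3
[25] read 'c'  n3⇒n4  → match P0@[22:25]
[26] read 'b'  n4⇒n1 (fail-walked)
[27] read 'b'  n1⇒n5
[28] read 'b'  n5⇒n6  → match P1@[26:28]
[29] read 'b'  n6⇒n6 (fail-walked)  → match P1@[27:29]
[30] read 'a'  n6⇒n2 (fail-walked)
[31] read 'b'  n2⇒n1 (fail-walked)
[32] read 'a'  n1⇒n2
[33] read 'c'  n2⇒n3
[34] read 'c'  n3⇒n4  → match P0@[31:34]
[35] read 'b'  n4⇒n1 (fail-walked)
[36] read 'b'  n1⇒n5
[37] read 'b'  n5⇒n6  → match P1@[35:37]
[38] read 'b'  n6⇒n6 (fail-walked)  → match P1@[36:38]
[39] read 'b'  n6⇒n6 (fail-walked)  → match P1@[37:39]
[40] read 'b'  n6⇒n6 (fail-walked)  → match P1@[38:40]
[41] read 'b'  n6⇒n6 (fail-walked)  → match P1@[39:41]
[42] read 'b'  n6⇒n6 (fail-walked)  → match P1@[40:42]
[43] read 'b'  n6⇒n6 (fail-walked)  → match P1@[41:43]
[44] read 'c'  n6⇒n0 (fail-walked)
[45] read 'b'  n0⇒n1
[46] read 'b'  n1⇒n5
[47] read 'b'  n5⇒n6  → match P1@[45:47]
[48] read 'b'  n6⇒n6 (fail-walked)  → match P1@[46:48]
[49] read 'b'  n6⇒n6 (fail-walked)  → match P1@[47:49]

All matches (sorted): [[2,1],[3,1],[6,0],[10,0],[13,1],[20,0],[25,0],[28,1],[29,1],[34,0],[37,1],[38,1],[39,1],[40,1],[41,1],[42,1],[43,1],[47,1],[48,1],[49,1]]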